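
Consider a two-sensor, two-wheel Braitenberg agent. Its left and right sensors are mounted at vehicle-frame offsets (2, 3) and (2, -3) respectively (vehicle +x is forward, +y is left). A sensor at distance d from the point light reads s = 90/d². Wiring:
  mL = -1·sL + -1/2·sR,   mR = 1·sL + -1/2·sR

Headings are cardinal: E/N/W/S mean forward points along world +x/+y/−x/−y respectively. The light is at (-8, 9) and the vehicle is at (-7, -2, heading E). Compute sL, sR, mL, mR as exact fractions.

left sensor world pos  = (-5, 1); dL² = 73
right sensor world pos = (-5, -5); dR² = 205
sL = 90/73 = 90/73
sR = 90/205 = 18/41
mL = -1·sL + -1/2·sR = -4347/2993
mR = 1·sL + -1/2·sR = 3033/2993

90/73 18/41 -4347/2993 3033/2993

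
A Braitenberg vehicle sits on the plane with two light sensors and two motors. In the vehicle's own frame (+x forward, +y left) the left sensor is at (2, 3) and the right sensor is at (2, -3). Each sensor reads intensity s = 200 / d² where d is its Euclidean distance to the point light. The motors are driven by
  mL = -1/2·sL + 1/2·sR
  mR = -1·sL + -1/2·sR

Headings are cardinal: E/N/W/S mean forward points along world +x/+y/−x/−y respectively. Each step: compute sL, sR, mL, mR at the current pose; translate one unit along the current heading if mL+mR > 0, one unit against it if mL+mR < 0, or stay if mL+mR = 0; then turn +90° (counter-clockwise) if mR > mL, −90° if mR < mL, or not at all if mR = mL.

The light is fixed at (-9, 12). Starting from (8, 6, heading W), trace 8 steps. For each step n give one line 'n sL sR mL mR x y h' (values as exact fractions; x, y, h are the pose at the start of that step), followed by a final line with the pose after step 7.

0 100/153 100/117 200/1989 -2150/1989 8 6 W
1 200/241 200/457 -21600/110137 -115500/110137 9 6 N
2 25/52 2/5 -21/520 -177/260 9 5 E
3 200/481 200/277 20400/133237 -103500/133237 8 5 S
4 100/153 100/117 200/1989 -2150/1989 8 6 W
5 200/241 200/457 -21600/110137 -115500/110137 9 6 N
6 25/52 2/5 -21/520 -177/260 9 5 E
7 200/481 200/277 20400/133237 -103500/133237 8 5 S
final 8 6 W

n=0: pose=(8,6,W); sL=100/153, sR=100/117; mL=200/1989, mR=-2150/1989; mL+mR=-50/51 → advance -1; mR−mL=-2350/1989 → turn -1·90°
n=1: pose=(9,6,N); sL=200/241, sR=200/457; mL=-21600/110137, mR=-115500/110137; mL+mR=-300/241 → advance -1; mR−mL=-93900/110137 → turn -1·90°
n=2: pose=(9,5,E); sL=25/52, sR=2/5; mL=-21/520, mR=-177/260; mL+mR=-75/104 → advance -1; mR−mL=-333/520 → turn -1·90°
n=3: pose=(8,5,S); sL=200/481, sR=200/277; mL=20400/133237, mR=-103500/133237; mL+mR=-300/481 → advance -1; mR−mL=-123900/133237 → turn -1·90°
n=4: pose=(8,6,W); sL=100/153, sR=100/117; mL=200/1989, mR=-2150/1989; mL+mR=-50/51 → advance -1; mR−mL=-2350/1989 → turn -1·90°
n=5: pose=(9,6,N); sL=200/241, sR=200/457; mL=-21600/110137, mR=-115500/110137; mL+mR=-300/241 → advance -1; mR−mL=-93900/110137 → turn -1·90°
n=6: pose=(9,5,E); sL=25/52, sR=2/5; mL=-21/520, mR=-177/260; mL+mR=-75/104 → advance -1; mR−mL=-333/520 → turn -1·90°
n=7: pose=(8,5,S); sL=200/481, sR=200/277; mL=20400/133237, mR=-103500/133237; mL+mR=-300/481 → advance -1; mR−mL=-123900/133237 → turn -1·90°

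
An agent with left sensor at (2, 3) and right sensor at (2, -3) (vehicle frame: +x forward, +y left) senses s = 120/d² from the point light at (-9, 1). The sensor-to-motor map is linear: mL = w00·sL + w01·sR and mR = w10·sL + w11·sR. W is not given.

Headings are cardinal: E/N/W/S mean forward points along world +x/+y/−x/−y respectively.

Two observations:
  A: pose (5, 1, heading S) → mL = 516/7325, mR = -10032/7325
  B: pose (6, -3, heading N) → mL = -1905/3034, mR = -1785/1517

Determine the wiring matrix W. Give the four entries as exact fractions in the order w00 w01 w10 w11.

obs A: pose=(5,1,S) → sL=120/293, sR=24/25, mL=516/7325, mR=-10032/7325
obs B: pose=(6,-3,N) → sL=30/37, sR=15/41, mL=-1905/3034, mR=-1785/1517
sensor matrix S = [[120/293, 24/25], [30/37, 15/41]]; det S = -1396872/2222405
solve [mL_A; mL_B] = S·[w00; w01] and [mR_A; mR_B] = S·[w10; w11]:
  w00 = -1, w01 = 1/2, w10 = -1, w11 = -1

-1 1/2 -1 -1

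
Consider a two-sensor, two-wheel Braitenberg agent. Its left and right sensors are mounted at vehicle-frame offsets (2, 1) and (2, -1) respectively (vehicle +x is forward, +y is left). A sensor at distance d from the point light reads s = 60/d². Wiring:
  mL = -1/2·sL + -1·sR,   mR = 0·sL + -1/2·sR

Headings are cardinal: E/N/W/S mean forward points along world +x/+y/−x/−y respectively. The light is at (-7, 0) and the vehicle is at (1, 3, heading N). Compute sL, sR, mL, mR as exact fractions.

left sensor world pos  = (0, 5); dL² = 74
right sensor world pos = (2, 5); dR² = 106
sL = 60/74 = 30/37
sR = 60/106 = 30/53
mL = -1/2·sL + -1·sR = -1905/1961
mR = 0·sL + -1/2·sR = -15/53

30/37 30/53 -1905/1961 -15/53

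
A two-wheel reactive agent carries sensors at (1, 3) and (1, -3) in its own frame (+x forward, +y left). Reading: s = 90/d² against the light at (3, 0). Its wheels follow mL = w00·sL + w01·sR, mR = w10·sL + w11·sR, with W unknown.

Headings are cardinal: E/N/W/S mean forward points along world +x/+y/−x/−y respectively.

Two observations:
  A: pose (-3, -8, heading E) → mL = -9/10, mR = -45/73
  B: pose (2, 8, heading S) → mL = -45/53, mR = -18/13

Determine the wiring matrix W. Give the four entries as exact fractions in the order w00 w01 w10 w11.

-1/2 0 0 -1

obs A: pose=(-3,-8,E) → sL=9/5, sR=45/73, mL=-9/10, mR=-45/73
obs B: pose=(2,8,S) → sL=90/53, sR=18/13, mL=-45/53, mR=-18/13
sensor matrix S = [[9/5, 45/73], [90/53, 18/13]]; det S = 363528/251485
solve [mL_A; mL_B] = S·[w00; w01] and [mR_A; mR_B] = S·[w10; w11]:
  w00 = -1/2, w01 = 0, w10 = 0, w11 = -1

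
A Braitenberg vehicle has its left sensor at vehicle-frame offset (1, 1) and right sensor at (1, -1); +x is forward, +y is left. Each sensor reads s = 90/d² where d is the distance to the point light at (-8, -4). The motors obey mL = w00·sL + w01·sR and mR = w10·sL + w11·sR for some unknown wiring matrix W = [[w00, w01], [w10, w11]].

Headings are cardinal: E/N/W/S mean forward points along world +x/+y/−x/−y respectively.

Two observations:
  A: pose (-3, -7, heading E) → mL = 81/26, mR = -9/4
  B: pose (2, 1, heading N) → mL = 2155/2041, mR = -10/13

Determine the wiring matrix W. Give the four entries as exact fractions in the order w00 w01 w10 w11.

1 1/2 -1 0

obs A: pose=(-3,-7,E) → sL=9/4, sR=45/26, mL=81/26, mR=-9/4
obs B: pose=(2,1,N) → sL=10/13, sR=90/157, mL=2155/2041, mR=-10/13
sensor matrix S = [[9/4, 45/26], [10/13, 90/157]]; det S = -2205/53066
solve [mL_A; mL_B] = S·[w00; w01] and [mR_A; mR_B] = S·[w10; w11]:
  w00 = 1, w01 = 1/2, w10 = -1, w11 = 0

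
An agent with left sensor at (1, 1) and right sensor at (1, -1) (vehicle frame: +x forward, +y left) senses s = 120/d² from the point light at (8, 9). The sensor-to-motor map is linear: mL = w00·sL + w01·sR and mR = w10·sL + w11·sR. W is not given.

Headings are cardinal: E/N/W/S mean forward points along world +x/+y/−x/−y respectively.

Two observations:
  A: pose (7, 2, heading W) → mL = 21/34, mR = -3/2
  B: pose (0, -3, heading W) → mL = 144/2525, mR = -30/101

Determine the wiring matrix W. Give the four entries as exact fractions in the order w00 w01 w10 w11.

obs A: pose=(7,2,W) → sL=30/17, sR=3, mL=21/34, mR=-3/2
obs B: pose=(0,-3,W) → sL=12/25, sR=60/101, mL=144/2525, mR=-30/101
sensor matrix S = [[30/17, 3], [12/25, 60/101]]; det S = -16812/42925
solve [mL_A; mL_B] = S·[w00; w01] and [mR_A; mR_B] = S·[w10; w11]:
  w00 = -1/2, w01 = 1/2, w10 = 0, w11 = -1/2

-1/2 1/2 0 -1/2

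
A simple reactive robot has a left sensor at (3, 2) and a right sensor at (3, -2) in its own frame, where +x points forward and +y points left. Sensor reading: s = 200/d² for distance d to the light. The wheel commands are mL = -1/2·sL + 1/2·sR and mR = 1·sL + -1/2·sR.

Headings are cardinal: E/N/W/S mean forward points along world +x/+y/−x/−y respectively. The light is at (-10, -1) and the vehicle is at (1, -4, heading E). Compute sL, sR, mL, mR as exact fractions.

left sensor world pos  = (4, -2); dL² = 197
right sensor world pos = (4, -6); dR² = 221
sL = 200/197 = 200/197
sR = 200/221 = 200/221
mL = -1/2·sL + 1/2·sR = -2400/43537
mR = 1·sL + -1/2·sR = 24500/43537

200/197 200/221 -2400/43537 24500/43537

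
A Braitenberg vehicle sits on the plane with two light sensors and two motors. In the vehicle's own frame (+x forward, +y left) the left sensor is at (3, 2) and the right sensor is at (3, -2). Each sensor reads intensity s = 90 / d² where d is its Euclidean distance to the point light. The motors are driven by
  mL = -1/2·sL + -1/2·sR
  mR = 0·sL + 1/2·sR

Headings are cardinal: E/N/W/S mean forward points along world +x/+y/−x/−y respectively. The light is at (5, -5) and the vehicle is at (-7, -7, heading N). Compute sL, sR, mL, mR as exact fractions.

left sensor world pos  = (-9, -4); dL² = 197
right sensor world pos = (-5, -4); dR² = 101
sL = 90/197 = 90/197
sR = 90/101 = 90/101
mL = -1/2·sL + -1/2·sR = -13410/19897
mR = 0·sL + 1/2·sR = 45/101

90/197 90/101 -13410/19897 45/101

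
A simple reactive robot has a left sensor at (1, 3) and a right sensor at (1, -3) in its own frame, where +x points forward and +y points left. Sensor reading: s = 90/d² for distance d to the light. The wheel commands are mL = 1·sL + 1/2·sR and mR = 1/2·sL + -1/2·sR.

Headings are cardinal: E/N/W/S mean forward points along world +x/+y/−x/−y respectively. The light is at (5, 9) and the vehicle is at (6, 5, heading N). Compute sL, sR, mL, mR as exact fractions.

left sensor world pos  = (3, 6); dL² = 13
right sensor world pos = (9, 6); dR² = 25
sL = 90/13 = 90/13
sR = 90/25 = 18/5
mL = 1·sL + 1/2·sR = 567/65
mR = 1/2·sL + -1/2·sR = 108/65

90/13 18/5 567/65 108/65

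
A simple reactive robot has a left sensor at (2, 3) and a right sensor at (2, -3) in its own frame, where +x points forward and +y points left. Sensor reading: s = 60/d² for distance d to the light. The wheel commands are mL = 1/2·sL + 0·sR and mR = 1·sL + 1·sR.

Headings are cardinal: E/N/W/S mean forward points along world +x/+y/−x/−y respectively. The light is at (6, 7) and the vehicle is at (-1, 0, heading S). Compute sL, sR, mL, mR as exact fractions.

60/97 60/181 30/97 16680/17557

left sensor world pos  = (2, -2); dL² = 97
right sensor world pos = (-4, -2); dR² = 181
sL = 60/97 = 60/97
sR = 60/181 = 60/181
mL = 1/2·sL + 0·sR = 30/97
mR = 1·sL + 1·sR = 16680/17557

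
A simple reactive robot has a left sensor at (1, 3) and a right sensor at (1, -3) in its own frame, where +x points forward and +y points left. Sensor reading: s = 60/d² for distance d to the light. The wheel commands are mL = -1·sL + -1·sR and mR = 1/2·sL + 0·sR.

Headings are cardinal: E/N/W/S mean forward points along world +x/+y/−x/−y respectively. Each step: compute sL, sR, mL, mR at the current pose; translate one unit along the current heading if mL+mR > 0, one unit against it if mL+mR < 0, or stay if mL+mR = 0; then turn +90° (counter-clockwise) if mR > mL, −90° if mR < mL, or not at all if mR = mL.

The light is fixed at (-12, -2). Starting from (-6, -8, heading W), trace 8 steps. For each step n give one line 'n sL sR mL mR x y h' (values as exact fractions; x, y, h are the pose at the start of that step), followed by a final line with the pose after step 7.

0 30/53 30/17 -2100/901 15/53 -6 -8 W
1 60/149 12/13 -2568/1937 30/149 -5 -8 S
2 15/17 15/32 -735/544 15/34 -5 -7 E
3 12/5 60/97 -1464/485 6/5 -6 -7 N
4 30/53 30/17 -2100/901 15/53 -6 -8 W
5 60/149 12/13 -2568/1937 30/149 -5 -8 S
6 15/17 15/32 -735/544 15/34 -5 -7 E
7 12/5 60/97 -1464/485 6/5 -6 -7 N
final -6 -8 W

n=0: pose=(-6,-8,W); sL=30/53, sR=30/17; mL=-2100/901, mR=15/53; mL+mR=-1845/901 → advance -1; mR−mL=2355/901 → turn +1·90°
n=1: pose=(-5,-8,S); sL=60/149, sR=12/13; mL=-2568/1937, mR=30/149; mL+mR=-2178/1937 → advance -1; mR−mL=2958/1937 → turn +1·90°
n=2: pose=(-5,-7,E); sL=15/17, sR=15/32; mL=-735/544, mR=15/34; mL+mR=-495/544 → advance -1; mR−mL=975/544 → turn +1·90°
n=3: pose=(-6,-7,N); sL=12/5, sR=60/97; mL=-1464/485, mR=6/5; mL+mR=-882/485 → advance -1; mR−mL=2046/485 → turn +1·90°
n=4: pose=(-6,-8,W); sL=30/53, sR=30/17; mL=-2100/901, mR=15/53; mL+mR=-1845/901 → advance -1; mR−mL=2355/901 → turn +1·90°
n=5: pose=(-5,-8,S); sL=60/149, sR=12/13; mL=-2568/1937, mR=30/149; mL+mR=-2178/1937 → advance -1; mR−mL=2958/1937 → turn +1·90°
n=6: pose=(-5,-7,E); sL=15/17, sR=15/32; mL=-735/544, mR=15/34; mL+mR=-495/544 → advance -1; mR−mL=975/544 → turn +1·90°
n=7: pose=(-6,-7,N); sL=12/5, sR=60/97; mL=-1464/485, mR=6/5; mL+mR=-882/485 → advance -1; mR−mL=2046/485 → turn +1·90°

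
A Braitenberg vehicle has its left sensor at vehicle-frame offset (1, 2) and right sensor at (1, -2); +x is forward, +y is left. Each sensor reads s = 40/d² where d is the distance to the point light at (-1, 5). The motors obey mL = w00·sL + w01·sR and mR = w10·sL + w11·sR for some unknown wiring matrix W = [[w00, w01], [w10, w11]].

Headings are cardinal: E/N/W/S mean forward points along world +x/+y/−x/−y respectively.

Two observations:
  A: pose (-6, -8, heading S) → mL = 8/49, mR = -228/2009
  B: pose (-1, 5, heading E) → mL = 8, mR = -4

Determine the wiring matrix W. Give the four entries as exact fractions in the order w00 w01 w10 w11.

0 1 -1 1/2

obs A: pose=(-6,-8,S) → sL=8/41, sR=8/49, mL=8/49, mR=-228/2009
obs B: pose=(-1,5,E) → sL=8, sR=8, mL=8, mR=-4
sensor matrix S = [[8/41, 8/49], [8, 8]]; det S = 512/2009
solve [mL_A; mL_B] = S·[w00; w01] and [mR_A; mR_B] = S·[w10; w11]:
  w00 = 0, w01 = 1, w10 = -1, w11 = 1/2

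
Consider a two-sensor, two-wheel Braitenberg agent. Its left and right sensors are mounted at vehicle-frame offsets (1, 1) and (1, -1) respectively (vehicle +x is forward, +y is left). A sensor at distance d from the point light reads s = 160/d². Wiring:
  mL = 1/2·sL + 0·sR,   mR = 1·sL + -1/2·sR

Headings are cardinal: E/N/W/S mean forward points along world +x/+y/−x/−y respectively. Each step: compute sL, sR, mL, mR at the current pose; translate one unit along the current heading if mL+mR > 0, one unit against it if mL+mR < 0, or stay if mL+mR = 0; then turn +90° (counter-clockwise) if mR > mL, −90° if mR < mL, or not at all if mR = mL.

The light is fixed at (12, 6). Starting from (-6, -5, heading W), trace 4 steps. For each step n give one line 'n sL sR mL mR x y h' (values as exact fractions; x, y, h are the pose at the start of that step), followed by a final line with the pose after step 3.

0 32/101 160/461 16/101 6672/46561 -6 -5 W
1 8/25 20/53 4/25 174/1325 -7 -5 N
2 32/81 32/89 16/81 1552/7209 -7 -4 E
3 80/221 16/37 40/221 1192/8177 -6 -4 N
final -6 -3 E

n=0: pose=(-6,-5,W); sL=32/101, sR=160/461; mL=16/101, mR=6672/46561; mL+mR=14048/46561 → advance +1; mR−mL=-704/46561 → turn -1·90°
n=1: pose=(-7,-5,N); sL=8/25, sR=20/53; mL=4/25, mR=174/1325; mL+mR=386/1325 → advance +1; mR−mL=-38/1325 → turn -1·90°
n=2: pose=(-7,-4,E); sL=32/81, sR=32/89; mL=16/81, mR=1552/7209; mL+mR=992/2403 → advance +1; mR−mL=128/7209 → turn +1·90°
n=3: pose=(-6,-4,N); sL=80/221, sR=16/37; mL=40/221, mR=1192/8177; mL+mR=2672/8177 → advance +1; mR−mL=-288/8177 → turn -1·90°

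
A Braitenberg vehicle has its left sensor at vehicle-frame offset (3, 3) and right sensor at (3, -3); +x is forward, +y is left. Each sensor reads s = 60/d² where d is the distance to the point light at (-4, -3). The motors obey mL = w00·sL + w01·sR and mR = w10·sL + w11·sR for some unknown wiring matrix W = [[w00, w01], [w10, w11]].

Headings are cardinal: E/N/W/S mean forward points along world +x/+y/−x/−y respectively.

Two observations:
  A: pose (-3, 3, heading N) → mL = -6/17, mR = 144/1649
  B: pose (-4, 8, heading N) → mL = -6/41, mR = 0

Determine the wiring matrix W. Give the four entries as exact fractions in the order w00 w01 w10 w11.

-1/2 0 1 -1

obs A: pose=(-3,3,N) → sL=12/17, sR=60/97, mL=-6/17, mR=144/1649
obs B: pose=(-4,8,N) → sL=12/41, sR=12/41, mL=-6/41, mR=0
sensor matrix S = [[12/17, 60/97], [12/41, 12/41]]; det S = 1728/67609
solve [mL_A; mL_B] = S·[w00; w01] and [mR_A; mR_B] = S·[w10; w11]:
  w00 = -1/2, w01 = 0, w10 = 1, w11 = -1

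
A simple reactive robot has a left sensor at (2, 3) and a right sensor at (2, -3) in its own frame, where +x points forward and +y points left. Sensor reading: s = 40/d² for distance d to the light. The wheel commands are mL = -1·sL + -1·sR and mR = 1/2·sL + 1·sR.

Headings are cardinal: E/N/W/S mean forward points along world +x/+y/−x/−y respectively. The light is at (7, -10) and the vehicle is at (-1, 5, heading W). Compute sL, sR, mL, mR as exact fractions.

left sensor world pos  = (-3, 2); dL² = 244
right sensor world pos = (-3, 8); dR² = 424
sL = 40/244 = 10/61
sR = 40/424 = 5/53
mL = -1·sL + -1·sR = -835/3233
mR = 1/2·sL + 1·sR = 570/3233

10/61 5/53 -835/3233 570/3233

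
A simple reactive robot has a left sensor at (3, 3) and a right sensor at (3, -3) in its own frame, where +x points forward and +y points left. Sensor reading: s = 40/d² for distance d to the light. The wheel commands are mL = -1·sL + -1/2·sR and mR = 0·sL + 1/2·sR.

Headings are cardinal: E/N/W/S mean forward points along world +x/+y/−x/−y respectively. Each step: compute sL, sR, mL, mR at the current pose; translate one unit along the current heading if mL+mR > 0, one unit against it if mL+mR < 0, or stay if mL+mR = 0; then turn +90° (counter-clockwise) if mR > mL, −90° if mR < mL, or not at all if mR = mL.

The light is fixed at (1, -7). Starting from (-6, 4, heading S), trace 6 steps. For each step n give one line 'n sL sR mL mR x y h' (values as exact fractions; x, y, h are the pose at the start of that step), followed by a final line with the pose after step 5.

n=0: pose=(-6,4,S); sL=1/2, sR=10/41; mL=-51/82, mR=5/41; mL+mR=-1/2 → advance -1; mR−mL=61/82 → turn +1·90°
n=1: pose=(-6,5,E); sL=40/241, sR=40/97; mL=-8700/23377, mR=20/97; mL+mR=-40/241 → advance -1; mR−mL=13520/23377 → turn +1·90°
n=2: pose=(-7,5,N); sL=20/173, sR=4/25; mL=-846/4325, mR=2/25; mL+mR=-20/173 → advance -1; mR−mL=1192/4325 → turn +1·90°
n=3: pose=(-7,4,W); sL=8/37, sR=40/317; mL=-3276/11729, mR=20/317; mL+mR=-8/37 → advance -1; mR−mL=4016/11729 → turn +1·90°
n=4: pose=(-6,4,S); sL=1/2, sR=10/41; mL=-51/82, mR=5/41; mL+mR=-1/2 → advance -1; mR−mL=61/82 → turn +1·90°
n=5: pose=(-6,5,E); sL=40/241, sR=40/97; mL=-8700/23377, mR=20/97; mL+mR=-40/241 → advance -1; mR−mL=13520/23377 → turn +1·90°

0 1/2 10/41 -51/82 5/41 -6 4 S
1 40/241 40/97 -8700/23377 20/97 -6 5 E
2 20/173 4/25 -846/4325 2/25 -7 5 N
3 8/37 40/317 -3276/11729 20/317 -7 4 W
4 1/2 10/41 -51/82 5/41 -6 4 S
5 40/241 40/97 -8700/23377 20/97 -6 5 E
final -7 5 N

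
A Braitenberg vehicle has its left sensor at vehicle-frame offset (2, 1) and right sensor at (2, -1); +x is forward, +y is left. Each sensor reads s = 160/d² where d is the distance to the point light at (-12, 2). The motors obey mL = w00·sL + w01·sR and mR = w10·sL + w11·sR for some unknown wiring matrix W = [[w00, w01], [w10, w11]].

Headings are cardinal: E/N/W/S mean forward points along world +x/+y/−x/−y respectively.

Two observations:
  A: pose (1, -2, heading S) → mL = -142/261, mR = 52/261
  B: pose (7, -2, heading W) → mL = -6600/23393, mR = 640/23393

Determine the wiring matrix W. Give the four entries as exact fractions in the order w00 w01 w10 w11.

1/2 -1 -1 1

obs A: pose=(1,-2,S) → sL=20/29, sR=8/9, mL=-142/261, mR=52/261
obs B: pose=(7,-2,W) → sL=80/157, sR=80/149, mL=-6600/23393, mR=640/23393
sensor matrix S = [[20/29, 8/9], [80/157, 80/149]]; det S = -504640/6105573
solve [mL_A; mL_B] = S·[w00; w01] and [mR_A; mR_B] = S·[w10; w11]:
  w00 = 1/2, w01 = -1, w10 = -1, w11 = 1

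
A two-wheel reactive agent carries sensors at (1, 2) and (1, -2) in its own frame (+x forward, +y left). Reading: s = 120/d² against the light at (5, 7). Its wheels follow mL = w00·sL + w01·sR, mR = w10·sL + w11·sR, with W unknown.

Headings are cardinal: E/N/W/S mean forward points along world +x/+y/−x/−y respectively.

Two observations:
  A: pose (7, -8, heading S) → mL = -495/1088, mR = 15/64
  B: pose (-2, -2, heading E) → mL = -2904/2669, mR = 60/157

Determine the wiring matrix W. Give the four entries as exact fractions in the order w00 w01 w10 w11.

obs A: pose=(7,-8,S) → sL=15/34, sR=15/32, mL=-495/1088, mR=15/64
obs B: pose=(-2,-2,E) → sL=24/17, sR=120/157, mL=-2904/2669, mR=60/157
sensor matrix S = [[15/34, 15/32], [24/17, 120/157]]; det S = -3465/10676
solve [mL_A; mL_B] = S·[w00; w01] and [mR_A; mR_B] = S·[w10; w11]:
  w00 = -1/2, w01 = -1/2, w10 = 0, w11 = 1/2

-1/2 -1/2 0 1/2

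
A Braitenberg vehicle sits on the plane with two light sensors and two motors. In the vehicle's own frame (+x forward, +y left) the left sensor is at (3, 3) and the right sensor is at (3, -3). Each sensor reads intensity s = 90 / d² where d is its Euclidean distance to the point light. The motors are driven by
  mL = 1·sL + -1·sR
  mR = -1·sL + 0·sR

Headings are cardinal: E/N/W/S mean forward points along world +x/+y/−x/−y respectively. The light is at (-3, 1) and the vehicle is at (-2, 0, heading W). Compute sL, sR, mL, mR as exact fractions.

9/2 45/4 -27/4 -9/2

left sensor world pos  = (-5, -3); dL² = 20
right sensor world pos = (-5, 3); dR² = 8
sL = 90/20 = 9/2
sR = 90/8 = 45/4
mL = 1·sL + -1·sR = -27/4
mR = -1·sL + 0·sR = -9/2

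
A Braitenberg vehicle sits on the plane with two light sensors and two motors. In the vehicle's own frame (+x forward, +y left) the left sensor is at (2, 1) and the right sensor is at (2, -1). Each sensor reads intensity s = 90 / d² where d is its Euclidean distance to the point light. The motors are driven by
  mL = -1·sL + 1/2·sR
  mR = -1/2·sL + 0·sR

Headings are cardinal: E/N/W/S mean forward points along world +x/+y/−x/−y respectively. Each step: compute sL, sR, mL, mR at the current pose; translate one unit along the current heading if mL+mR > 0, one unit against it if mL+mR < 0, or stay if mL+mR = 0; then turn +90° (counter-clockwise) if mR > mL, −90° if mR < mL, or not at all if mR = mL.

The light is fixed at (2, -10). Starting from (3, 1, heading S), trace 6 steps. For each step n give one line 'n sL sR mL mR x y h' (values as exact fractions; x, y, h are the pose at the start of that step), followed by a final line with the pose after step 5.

n=0: pose=(3,1,S); sL=18/17, sR=10/9; mL=-77/153, mR=-9/17; mL+mR=-158/153 → advance -1; mR−mL=-4/153 → turn -1·90°
n=1: pose=(3,2,W); sL=45/61, sR=9/17; mL=-981/2074, mR=-45/122; mL+mR=-873/1037 → advance -1; mR−mL=108/1037 → turn +1·90°
n=2: pose=(4,2,S); sL=90/109, sR=90/101; mL=-4185/11009, mR=-45/109; mL+mR=-8730/11009 → advance -1; mR−mL=-360/11009 → turn -1·90°
n=3: pose=(4,3,W); sL=5/8, sR=45/98; mL=-155/392, mR=-5/16; mL+mR=-555/784 → advance -1; mR−mL=65/784 → turn +1·90°
n=4: pose=(5,3,S); sL=90/137, sR=18/25; mL=-1017/3425, mR=-45/137; mL+mR=-2142/3425 → advance -1; mR−mL=-108/3425 → turn -1·90°
n=5: pose=(5,4,W); sL=9/17, sR=45/113; mL=-1269/3842, mR=-9/34; mL+mR=-1143/1921 → advance -1; mR−mL=126/1921 → turn +1·90°

0 18/17 10/9 -77/153 -9/17 3 1 S
1 45/61 9/17 -981/2074 -45/122 3 2 W
2 90/109 90/101 -4185/11009 -45/109 4 2 S
3 5/8 45/98 -155/392 -5/16 4 3 W
4 90/137 18/25 -1017/3425 -45/137 5 3 S
5 9/17 45/113 -1269/3842 -9/34 5 4 W
final 6 4 S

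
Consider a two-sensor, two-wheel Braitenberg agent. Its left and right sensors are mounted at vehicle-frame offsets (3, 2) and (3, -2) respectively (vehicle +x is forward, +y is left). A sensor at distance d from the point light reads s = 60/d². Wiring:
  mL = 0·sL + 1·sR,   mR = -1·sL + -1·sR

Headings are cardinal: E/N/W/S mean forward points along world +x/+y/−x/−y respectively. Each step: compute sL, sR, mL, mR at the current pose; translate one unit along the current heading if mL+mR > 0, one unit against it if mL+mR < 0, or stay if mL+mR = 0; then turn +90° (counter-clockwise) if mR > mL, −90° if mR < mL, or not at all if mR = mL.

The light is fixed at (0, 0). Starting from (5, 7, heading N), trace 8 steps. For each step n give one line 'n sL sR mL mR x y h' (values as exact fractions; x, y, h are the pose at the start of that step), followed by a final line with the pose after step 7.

0 60/109 60/149 60/149 -15480/16241 5 7 N
1 15/32 3/4 3/4 -39/32 5 6 E
2 4/3 60/13 60/13 -232/39 4 6 S
3 30/13 30/41 30/41 -1620/533 4 7 W
4 60/109 60/149 60/149 -15480/16241 5 7 N
5 15/32 3/4 3/4 -39/32 5 6 E
6 4/3 60/13 60/13 -232/39 4 6 S
7 30/13 30/41 30/41 -1620/533 4 7 W
final 5 7 N

n=0: pose=(5,7,N); sL=60/109, sR=60/149; mL=60/149, mR=-15480/16241; mL+mR=-60/109 → advance -1; mR−mL=-22020/16241 → turn -1·90°
n=1: pose=(5,6,E); sL=15/32, sR=3/4; mL=3/4, mR=-39/32; mL+mR=-15/32 → advance -1; mR−mL=-63/32 → turn -1·90°
n=2: pose=(4,6,S); sL=4/3, sR=60/13; mL=60/13, mR=-232/39; mL+mR=-4/3 → advance -1; mR−mL=-412/39 → turn -1·90°
n=3: pose=(4,7,W); sL=30/13, sR=30/41; mL=30/41, mR=-1620/533; mL+mR=-30/13 → advance -1; mR−mL=-2010/533 → turn -1·90°
n=4: pose=(5,7,N); sL=60/109, sR=60/149; mL=60/149, mR=-15480/16241; mL+mR=-60/109 → advance -1; mR−mL=-22020/16241 → turn -1·90°
n=5: pose=(5,6,E); sL=15/32, sR=3/4; mL=3/4, mR=-39/32; mL+mR=-15/32 → advance -1; mR−mL=-63/32 → turn -1·90°
n=6: pose=(4,6,S); sL=4/3, sR=60/13; mL=60/13, mR=-232/39; mL+mR=-4/3 → advance -1; mR−mL=-412/39 → turn -1·90°
n=7: pose=(4,7,W); sL=30/13, sR=30/41; mL=30/41, mR=-1620/533; mL+mR=-30/13 → advance -1; mR−mL=-2010/533 → turn -1·90°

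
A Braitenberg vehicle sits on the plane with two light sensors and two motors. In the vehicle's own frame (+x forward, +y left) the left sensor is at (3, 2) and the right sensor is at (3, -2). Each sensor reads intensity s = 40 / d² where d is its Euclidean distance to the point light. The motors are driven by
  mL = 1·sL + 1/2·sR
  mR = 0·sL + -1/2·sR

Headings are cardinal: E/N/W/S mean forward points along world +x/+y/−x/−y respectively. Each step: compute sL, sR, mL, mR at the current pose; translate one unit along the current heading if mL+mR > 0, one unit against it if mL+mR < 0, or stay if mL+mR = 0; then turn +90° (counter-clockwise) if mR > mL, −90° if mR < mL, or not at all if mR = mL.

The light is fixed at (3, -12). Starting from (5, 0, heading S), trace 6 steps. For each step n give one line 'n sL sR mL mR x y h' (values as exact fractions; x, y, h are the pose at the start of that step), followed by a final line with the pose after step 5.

0 40/97 40/81 5180/7857 -20/81 5 0 S
1 20/41 4/17 422/697 -2/17 5 -1 W
2 40/197 8/41 2428/8077 -4/41 4 -1 N
3 10/53 10/29 555/1537 -5/29 4 0 E
4 40/97 40/81 5180/7857 -20/81 5 0 S
5 20/41 4/17 422/697 -2/17 5 -1 W
final 4 -1 N

n=0: pose=(5,0,S); sL=40/97, sR=40/81; mL=5180/7857, mR=-20/81; mL+mR=40/97 → advance +1; mR−mL=-7120/7857 → turn -1·90°
n=1: pose=(5,-1,W); sL=20/41, sR=4/17; mL=422/697, mR=-2/17; mL+mR=20/41 → advance +1; mR−mL=-504/697 → turn -1·90°
n=2: pose=(4,-1,N); sL=40/197, sR=8/41; mL=2428/8077, mR=-4/41; mL+mR=40/197 → advance +1; mR−mL=-3216/8077 → turn -1·90°
n=3: pose=(4,0,E); sL=10/53, sR=10/29; mL=555/1537, mR=-5/29; mL+mR=10/53 → advance +1; mR−mL=-820/1537 → turn -1·90°
n=4: pose=(5,0,S); sL=40/97, sR=40/81; mL=5180/7857, mR=-20/81; mL+mR=40/97 → advance +1; mR−mL=-7120/7857 → turn -1·90°
n=5: pose=(5,-1,W); sL=20/41, sR=4/17; mL=422/697, mR=-2/17; mL+mR=20/41 → advance +1; mR−mL=-504/697 → turn -1·90°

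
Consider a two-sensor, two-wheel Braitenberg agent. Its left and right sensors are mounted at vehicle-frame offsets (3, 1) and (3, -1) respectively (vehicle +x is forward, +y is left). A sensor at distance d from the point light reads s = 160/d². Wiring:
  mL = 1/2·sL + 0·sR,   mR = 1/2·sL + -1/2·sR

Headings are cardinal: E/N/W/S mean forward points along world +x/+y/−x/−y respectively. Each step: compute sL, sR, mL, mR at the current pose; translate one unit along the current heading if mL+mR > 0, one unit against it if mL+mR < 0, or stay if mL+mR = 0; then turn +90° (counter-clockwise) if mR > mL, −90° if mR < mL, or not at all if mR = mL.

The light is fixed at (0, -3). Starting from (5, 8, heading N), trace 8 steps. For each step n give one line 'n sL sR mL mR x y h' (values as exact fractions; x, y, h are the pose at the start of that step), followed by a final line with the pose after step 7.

0 40/53 20/29 20/53 50/1537 5 8 N
1 160/233 32/37 80/233 -768/8621 5 9 E
2 16/13 80/53 8/13 -96/689 6 9 S
3 160/109 160/153 80/109 3520/16677 6 8 W
4 40/53 20/29 20/53 50/1537 5 8 N
5 160/233 32/37 80/233 -768/8621 5 9 E
6 16/13 80/53 8/13 -96/689 6 9 S
7 160/109 160/153 80/109 3520/16677 6 8 W
final 5 8 N

n=0: pose=(5,8,N); sL=40/53, sR=20/29; mL=20/53, mR=50/1537; mL+mR=630/1537 → advance +1; mR−mL=-10/29 → turn -1·90°
n=1: pose=(5,9,E); sL=160/233, sR=32/37; mL=80/233, mR=-768/8621; mL+mR=2192/8621 → advance +1; mR−mL=-16/37 → turn -1·90°
n=2: pose=(6,9,S); sL=16/13, sR=80/53; mL=8/13, mR=-96/689; mL+mR=328/689 → advance +1; mR−mL=-40/53 → turn -1·90°
n=3: pose=(6,8,W); sL=160/109, sR=160/153; mL=80/109, mR=3520/16677; mL+mR=15760/16677 → advance +1; mR−mL=-80/153 → turn -1·90°
n=4: pose=(5,8,N); sL=40/53, sR=20/29; mL=20/53, mR=50/1537; mL+mR=630/1537 → advance +1; mR−mL=-10/29 → turn -1·90°
n=5: pose=(5,9,E); sL=160/233, sR=32/37; mL=80/233, mR=-768/8621; mL+mR=2192/8621 → advance +1; mR−mL=-16/37 → turn -1·90°
n=6: pose=(6,9,S); sL=16/13, sR=80/53; mL=8/13, mR=-96/689; mL+mR=328/689 → advance +1; mR−mL=-40/53 → turn -1·90°
n=7: pose=(6,8,W); sL=160/109, sR=160/153; mL=80/109, mR=3520/16677; mL+mR=15760/16677 → advance +1; mR−mL=-80/153 → turn -1·90°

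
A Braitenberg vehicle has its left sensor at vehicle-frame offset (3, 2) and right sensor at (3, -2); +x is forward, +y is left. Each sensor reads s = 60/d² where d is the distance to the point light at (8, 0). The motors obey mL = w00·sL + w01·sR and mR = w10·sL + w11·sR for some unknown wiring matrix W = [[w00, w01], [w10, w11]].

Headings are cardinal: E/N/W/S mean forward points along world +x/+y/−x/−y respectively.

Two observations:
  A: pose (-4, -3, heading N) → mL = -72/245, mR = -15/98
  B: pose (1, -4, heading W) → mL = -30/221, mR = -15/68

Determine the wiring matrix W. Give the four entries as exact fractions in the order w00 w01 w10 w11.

obs A: pose=(-4,-3,N) → sL=15/49, sR=3/5, mL=-72/245, mR=-15/98
obs B: pose=(1,-4,W) → sL=15/34, sR=15/26, mL=-30/221, mR=-15/68
sensor matrix S = [[15/49, 3/5], [15/34, 15/26]]; det S = -954/10829
solve [mL_A; mL_B] = S·[w00; w01] and [mR_A; mR_B] = S·[w10; w11]:
  w00 = 1, w01 = -1, w10 = -1/2, w11 = 0

1 -1 -1/2 0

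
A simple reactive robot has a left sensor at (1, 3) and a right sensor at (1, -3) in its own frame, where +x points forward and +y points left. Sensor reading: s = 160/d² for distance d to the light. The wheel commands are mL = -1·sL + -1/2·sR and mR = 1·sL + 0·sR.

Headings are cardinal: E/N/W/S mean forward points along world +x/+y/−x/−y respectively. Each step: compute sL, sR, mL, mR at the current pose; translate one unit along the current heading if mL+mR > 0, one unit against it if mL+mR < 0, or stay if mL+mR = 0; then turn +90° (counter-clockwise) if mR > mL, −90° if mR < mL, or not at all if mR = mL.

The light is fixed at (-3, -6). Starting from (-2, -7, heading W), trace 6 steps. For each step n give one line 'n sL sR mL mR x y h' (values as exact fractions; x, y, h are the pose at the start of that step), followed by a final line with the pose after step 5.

n=0: pose=(-2,-7,W); sL=10, sR=40; mL=-30, mR=10; mL+mR=-20 → advance -1; mR−mL=40 → turn +1·90°
n=1: pose=(-1,-7,S); sL=160/29, sR=32; mL=-624/29, mR=160/29; mL+mR=-16 → advance -1; mR−mL=784/29 → turn +1·90°
n=2: pose=(-1,-6,E); sL=80/9, sR=80/9; mL=-40/3, mR=80/9; mL+mR=-40/9 → advance -1; mR−mL=200/9 → turn +1·90°
n=3: pose=(-2,-6,N); sL=32, sR=160/17; mL=-624/17, mR=32; mL+mR=-80/17 → advance -1; mR−mL=1168/17 → turn +1·90°
n=4: pose=(-2,-7,W); sL=10, sR=40; mL=-30, mR=10; mL+mR=-20 → advance -1; mR−mL=40 → turn +1·90°
n=5: pose=(-1,-7,S); sL=160/29, sR=32; mL=-624/29, mR=160/29; mL+mR=-16 → advance -1; mR−mL=784/29 → turn +1·90°

0 10 40 -30 10 -2 -7 W
1 160/29 32 -624/29 160/29 -1 -7 S
2 80/9 80/9 -40/3 80/9 -1 -6 E
3 32 160/17 -624/17 32 -2 -6 N
4 10 40 -30 10 -2 -7 W
5 160/29 32 -624/29 160/29 -1 -7 S
final -1 -6 E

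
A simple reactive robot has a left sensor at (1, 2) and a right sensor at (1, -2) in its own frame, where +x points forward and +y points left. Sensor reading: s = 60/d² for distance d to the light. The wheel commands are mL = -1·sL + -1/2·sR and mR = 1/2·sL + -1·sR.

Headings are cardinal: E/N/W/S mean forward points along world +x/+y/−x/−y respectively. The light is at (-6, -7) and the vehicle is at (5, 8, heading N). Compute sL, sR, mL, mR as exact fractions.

60/337 12/85 -7122/28645 -1494/28645

left sensor world pos  = (3, 9); dL² = 337
right sensor world pos = (7, 9); dR² = 425
sL = 60/337 = 60/337
sR = 60/425 = 12/85
mL = -1·sL + -1/2·sR = -7122/28645
mR = 1/2·sL + -1·sR = -1494/28645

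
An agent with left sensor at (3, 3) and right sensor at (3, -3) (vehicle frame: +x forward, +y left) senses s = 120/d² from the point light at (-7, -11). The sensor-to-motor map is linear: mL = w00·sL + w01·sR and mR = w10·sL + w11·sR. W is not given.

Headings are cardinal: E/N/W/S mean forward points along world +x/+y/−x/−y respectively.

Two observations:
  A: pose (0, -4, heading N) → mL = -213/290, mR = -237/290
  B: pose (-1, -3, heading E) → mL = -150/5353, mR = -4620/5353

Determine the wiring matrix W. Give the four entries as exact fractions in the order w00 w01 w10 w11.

obs A: pose=(0,-4,N) → sL=30/29, sR=3/5, mL=-213/290, mR=-237/290
obs B: pose=(-1,-3,E) → sL=60/101, sR=60/53, mL=-150/5353, mR=-4620/5353
sensor matrix S = [[30/29, 3/5], [60/101, 60/53]]; det S = 126468/155237
solve [mL_A; mL_B] = S·[w00; w01] and [mR_A; mR_B] = S·[w10; w11]:
  w00 = -1, w01 = 1/2, w10 = -1/2, w11 = -1/2

-1 1/2 -1/2 -1/2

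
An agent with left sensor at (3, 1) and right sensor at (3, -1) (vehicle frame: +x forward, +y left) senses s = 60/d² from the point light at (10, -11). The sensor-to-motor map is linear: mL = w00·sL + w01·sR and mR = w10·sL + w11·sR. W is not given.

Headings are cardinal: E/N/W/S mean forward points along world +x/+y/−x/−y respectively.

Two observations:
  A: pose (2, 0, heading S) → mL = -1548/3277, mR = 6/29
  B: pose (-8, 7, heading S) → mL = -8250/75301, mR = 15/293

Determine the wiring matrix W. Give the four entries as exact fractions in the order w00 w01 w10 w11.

obs A: pose=(2,0,S) → sL=60/113, sR=12/29, mL=-1548/3277, mR=6/29
obs B: pose=(-8,7,S) → sL=30/257, sR=30/293, mL=-8250/75301, mR=15/293
sensor matrix S = [[60/113, 12/29], [30/257, 30/293]]; det S = 1496160/246761377
solve [mL_A; mL_B] = S·[w00; w01] and [mR_A; mR_B] = S·[w10; w11]:
  w00 = -1/2, w01 = -1/2, w10 = 0, w11 = 1/2

-1/2 -1/2 0 1/2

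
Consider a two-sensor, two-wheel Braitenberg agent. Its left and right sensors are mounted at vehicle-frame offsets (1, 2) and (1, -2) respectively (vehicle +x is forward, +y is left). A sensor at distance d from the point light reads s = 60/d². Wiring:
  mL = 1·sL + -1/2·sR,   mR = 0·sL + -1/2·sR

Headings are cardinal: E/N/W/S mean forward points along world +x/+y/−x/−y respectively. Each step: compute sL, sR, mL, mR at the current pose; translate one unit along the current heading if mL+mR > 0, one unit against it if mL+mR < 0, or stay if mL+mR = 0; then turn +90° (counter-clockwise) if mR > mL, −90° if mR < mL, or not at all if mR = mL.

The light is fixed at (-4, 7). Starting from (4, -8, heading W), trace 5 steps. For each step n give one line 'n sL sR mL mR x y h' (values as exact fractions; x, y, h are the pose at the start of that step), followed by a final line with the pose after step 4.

n=0: pose=(4,-8,W); sL=30/169, sR=30/109; mL=735/18421, mR=-15/109; mL+mR=-1800/18421 → advance -1; mR−mL=-30/169 → turn -1·90°
n=1: pose=(5,-8,N); sL=12/49, sR=60/317; mL=2334/15533, mR=-30/317; mL+mR=864/15533 → advance +1; mR−mL=-12/49 → turn -1·90°
n=2: pose=(5,-7,E); sL=15/61, sR=15/89; mL=1755/10858, mR=-15/178; mL+mR=420/5429 → advance +1; mR−mL=-15/61 → turn -1·90°
n=3: pose=(6,-7,S); sL=20/123, sR=60/289; mL=2090/35547, mR=-30/289; mL+mR=-1600/35547 → advance -1; mR−mL=-20/123 → turn -1·90°
n=4: pose=(6,-6,W); sL=10/51, sR=30/101; mL=245/5151, mR=-15/101; mL+mR=-520/5151 → advance -1; mR−mL=-10/51 → turn -1·90°

0 30/169 30/109 735/18421 -15/109 4 -8 W
1 12/49 60/317 2334/15533 -30/317 5 -8 N
2 15/61 15/89 1755/10858 -15/178 5 -7 E
3 20/123 60/289 2090/35547 -30/289 6 -7 S
4 10/51 30/101 245/5151 -15/101 6 -6 W
final 7 -6 N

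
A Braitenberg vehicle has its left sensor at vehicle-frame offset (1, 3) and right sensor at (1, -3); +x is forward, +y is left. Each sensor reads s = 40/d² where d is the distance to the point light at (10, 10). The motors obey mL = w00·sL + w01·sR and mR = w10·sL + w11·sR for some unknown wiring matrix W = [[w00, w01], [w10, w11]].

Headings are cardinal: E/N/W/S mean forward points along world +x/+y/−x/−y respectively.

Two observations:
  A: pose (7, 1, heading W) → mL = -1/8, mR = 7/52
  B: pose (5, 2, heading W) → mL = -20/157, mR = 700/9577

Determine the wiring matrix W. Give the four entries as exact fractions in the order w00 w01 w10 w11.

obs A: pose=(7,1,W) → sL=1/4, sR=10/13, mL=-1/8, mR=7/52
obs B: pose=(5,2,W) → sL=40/157, sR=40/61, mL=-20/157, mR=700/9577
sensor matrix S = [[1/4, 10/13], [40/157, 40/61]]; det S = -3990/124501
solve [mL_A; mL_B] = S·[w00; w01] and [mR_A; mR_B] = S·[w10; w11]:
  w00 = -1/2, w01 = 0, w10 = -1, w11 = 1/2

-1/2 0 -1 1/2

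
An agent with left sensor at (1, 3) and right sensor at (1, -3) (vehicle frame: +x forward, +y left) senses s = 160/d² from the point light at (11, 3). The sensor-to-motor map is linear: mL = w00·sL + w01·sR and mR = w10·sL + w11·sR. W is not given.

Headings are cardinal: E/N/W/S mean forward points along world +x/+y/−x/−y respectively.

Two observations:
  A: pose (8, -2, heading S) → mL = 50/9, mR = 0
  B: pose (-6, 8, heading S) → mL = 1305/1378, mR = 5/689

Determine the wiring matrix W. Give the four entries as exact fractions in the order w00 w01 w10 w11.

obs A: pose=(8,-2,S) → sL=40/9, sR=20/9, mL=50/9, mR=0
obs B: pose=(-6,8,S) → sL=40/53, sR=5/13, mL=1305/1378, mR=5/689
sensor matrix S = [[40/9, 20/9], [40/53, 5/13]]; det S = 200/6201
solve [mL_A; mL_B] = S·[w00; w01] and [mR_A; mR_B] = S·[w10; w11]:
  w00 = 1, w01 = 1/2, w10 = -1/2, w11 = 1

1 1/2 -1/2 1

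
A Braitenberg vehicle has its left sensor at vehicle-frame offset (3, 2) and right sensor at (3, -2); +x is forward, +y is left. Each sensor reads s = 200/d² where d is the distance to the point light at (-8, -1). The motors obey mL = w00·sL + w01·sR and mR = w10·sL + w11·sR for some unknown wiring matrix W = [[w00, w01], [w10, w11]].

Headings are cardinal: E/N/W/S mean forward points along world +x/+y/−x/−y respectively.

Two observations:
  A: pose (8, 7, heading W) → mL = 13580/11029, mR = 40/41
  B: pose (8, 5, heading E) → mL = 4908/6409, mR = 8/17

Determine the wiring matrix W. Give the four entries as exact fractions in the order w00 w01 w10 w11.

obs A: pose=(8,7,W) → sL=40/41, sR=200/269, mL=13580/11029, mR=40/41
obs B: pose=(8,5,E) → sL=8/17, sR=200/377, mL=4908/6409, mR=8/17
sensor matrix S = [[40/41, 200/269], [8/17, 200/377]]; det S = 11852800/70684861
solve [mL_A; mL_B] = S·[w00; w01] and [mR_A; mR_B] = S·[w10; w11]:
  w00 = 1/2, w01 = 1, w10 = 1, w11 = 0

1/2 1 1 0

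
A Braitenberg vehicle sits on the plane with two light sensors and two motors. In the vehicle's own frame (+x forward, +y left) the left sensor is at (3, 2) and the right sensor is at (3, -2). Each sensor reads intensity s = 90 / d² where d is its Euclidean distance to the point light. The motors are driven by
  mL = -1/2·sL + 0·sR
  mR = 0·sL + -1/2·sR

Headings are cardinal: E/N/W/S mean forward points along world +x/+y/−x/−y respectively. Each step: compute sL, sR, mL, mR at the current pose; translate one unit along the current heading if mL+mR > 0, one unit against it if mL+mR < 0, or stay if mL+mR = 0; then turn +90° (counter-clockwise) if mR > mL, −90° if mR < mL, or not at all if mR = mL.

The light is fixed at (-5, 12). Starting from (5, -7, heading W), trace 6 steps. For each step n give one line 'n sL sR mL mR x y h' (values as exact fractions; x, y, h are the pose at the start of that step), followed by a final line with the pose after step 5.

n=0: pose=(5,-7,W); sL=9/49, sR=45/169; mL=-9/98, mR=-45/338; mL+mR=-1863/8281 → advance -1; mR−mL=-342/8281 → turn -1·90°
n=1: pose=(6,-7,N); sL=90/337, sR=18/85; mL=-45/337, mR=-9/85; mL+mR=-6858/28645 → advance -1; mR−mL=792/28645 → turn +1·90°
n=2: pose=(6,-8,W); sL=45/274, sR=45/194; mL=-45/548, mR=-45/388; mL+mR=-5265/26578 → advance -1; mR−mL=-450/13289 → turn -1·90°
n=3: pose=(7,-8,N); sL=90/389, sR=18/97; mL=-45/389, mR=-9/97; mL+mR=-7866/37733 → advance -1; mR−mL=864/37733 → turn +1·90°
n=4: pose=(7,-9,W); sL=9/61, sR=45/221; mL=-9/122, mR=-45/442; mL+mR=-2367/13481 → advance -1; mR−mL=-378/13481 → turn -1·90°
n=5: pose=(8,-9,N); sL=18/89, sR=10/61; mL=-9/89, mR=-5/61; mL+mR=-994/5429 → advance -1; mR−mL=104/5429 → turn +1·90°

0 9/49 45/169 -9/98 -45/338 5 -7 W
1 90/337 18/85 -45/337 -9/85 6 -7 N
2 45/274 45/194 -45/548 -45/388 6 -8 W
3 90/389 18/97 -45/389 -9/97 7 -8 N
4 9/61 45/221 -9/122 -45/442 7 -9 W
5 18/89 10/61 -9/89 -5/61 8 -9 N
final 8 -10 W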